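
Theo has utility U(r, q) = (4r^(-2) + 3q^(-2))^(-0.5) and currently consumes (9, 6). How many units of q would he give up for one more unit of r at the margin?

MRS = 32/81

For CES with ρ = -2, MRS = (4/3)·(q/r)^3.
At (9, 6): MRS = 32/81.
The indifference curve has slope −32/81 at this bundle.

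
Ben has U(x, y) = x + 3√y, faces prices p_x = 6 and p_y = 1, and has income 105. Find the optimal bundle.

x* = 4, y* = 81

MU_x = 1, MU_y = 3/(2√y).
MRS = 1 ÷ (3/(2√y)).
Tangency: set MRS = p_x/p_y = 6/1 = 6.
MRS depends only on y: (2/3)·√y = 6 ⇒ √y = 6/(2/3) = 9 ⇒ y* = 81.
From the budget, 6·x = 105 − 1·81 = 24, so x* = 4.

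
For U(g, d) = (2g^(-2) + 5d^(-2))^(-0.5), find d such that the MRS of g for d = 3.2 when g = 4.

d = 8

For CES with ρ = -2, MRS = (2/5)·(d/g)^3.
Setting (2/5)·(d/4)^3 = 3.2 gives (d/4)^3 = 8, so d/4 = 2 and d = 8.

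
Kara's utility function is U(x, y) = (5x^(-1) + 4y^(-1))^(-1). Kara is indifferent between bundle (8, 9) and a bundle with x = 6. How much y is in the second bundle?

U depends on (x, y) only through S = 5x^(-1) + 4y^(-1), so equal utility means equal S. At (8, 9): S = 77/72.
With x = 6: 5·6^(-1) = 5/6, so 4y^(-1) = 77/72 − 5/6 = 17/72, i.e. y^(-1) = 17/288.
Hence y = 1/(17/288) = 288/17.
Check: U(6, 288/17) = 0.9351.

y = 288/17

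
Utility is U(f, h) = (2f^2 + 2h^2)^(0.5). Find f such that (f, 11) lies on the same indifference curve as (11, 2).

U depends on (f, h) only through S = 2f^2 + 2h^2, so equal utility means equal S. At (11, 2): S = 250.
With h = 11: 2·11^2 = 242, so 2f^2 = 250 − 242 = 8, i.e. f^2 = 4.
Hence f = √4 = 2.
Check: U(2, 11) = 15.8114.

f = 2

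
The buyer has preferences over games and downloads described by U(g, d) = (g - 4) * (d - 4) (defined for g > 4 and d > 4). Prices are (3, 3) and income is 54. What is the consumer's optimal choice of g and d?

MU_g = (d−4), MU_d = (g−4).
MRS = (d−4)/(g−4).
Tangency: set MRS = p_g/p_d = 3/3 = 1.
So (d − 4)/(g − 4) = 1, i.e. (d − 4) = (g − 4).
Rewrite the budget in excess-of-subsistence terms: 3·(g − 4) + 3·(d − 4) = 54 − 3·4 − 3·4 = 30.
Substituting, 6·(g − 4) = 30, so g − 4 = 5 and g* = 9.
Then d − 4 = 5, so d* = 9.

g* = 9, d* = 9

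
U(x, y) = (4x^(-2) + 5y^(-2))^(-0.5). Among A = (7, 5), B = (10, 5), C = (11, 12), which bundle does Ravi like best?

Evaluate utility at each bundle:
U(A) = 1.884.
U(B) = 2.041.
U(C) = 3.841.
Highest utility is C, so C ≻ B ≻ A.

Bundle C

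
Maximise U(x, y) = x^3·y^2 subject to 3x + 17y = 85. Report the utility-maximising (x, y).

MU_x = 3·x^2·y^2 and MU_y = 2·x^3·y.
MRS = MU_x/MU_y = (3/2)·y/x.
Tangency: set MRS = p_x/p_y = 3/17.
So (3/2)·y/x = 3/17, i.e. y = (2/17)·x.
Substitute into the budget 3·x + 17·y = 85: 5·x = 85, so x* = 17.
Then y* = (2/17)·17 = 2.

x* = 17, y* = 2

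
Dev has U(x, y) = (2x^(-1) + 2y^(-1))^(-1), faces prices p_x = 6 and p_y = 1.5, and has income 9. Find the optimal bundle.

For CES with ρ = -1, MRS = (y/x)^2.
Tangency: set MRS = p_x/p_y = 6/1.5 = 4.
So (y/x)^2 = 4; taking the square root, y/x = 2, i.e. y = 2·x.
Substitute into the budget 6·x + 1.5·y = 9: 9·x = 9, so x* = 1 and y* = 2·1 = 2.

x* = 1, y* = 2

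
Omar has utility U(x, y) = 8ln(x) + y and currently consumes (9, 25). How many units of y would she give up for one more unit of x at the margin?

MU_x = 8/x, MU_y = 1.
MRS = 8/x ÷ 1.
At (9, 25): MRS = 8/9.
That is, one extra unit of x is worth 8/9 units of y at the margin.

MRS = 8/9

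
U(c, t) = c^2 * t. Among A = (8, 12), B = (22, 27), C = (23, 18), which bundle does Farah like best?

Bundle B

Evaluate utility at each bundle:
U(A) = 768.
U(B) = 13068.
U(C) = 9522.
Highest utility is B, so B ≻ C ≻ A.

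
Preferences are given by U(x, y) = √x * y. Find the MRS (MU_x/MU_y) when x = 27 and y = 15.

MRS = 5/18

MU_x = 0.5·x^(-0.5)·y and MU_y = √x.
MRS = MU_x/MU_y = (0.5)·y/x.
At (27, 15): MRS = 5/18.
The indifference curve has slope −5/18 at this bundle.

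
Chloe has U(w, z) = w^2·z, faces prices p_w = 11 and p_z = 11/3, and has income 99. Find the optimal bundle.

w* = 6, z* = 9

MU_w = 2·w·z and MU_z = w^2.
MRS = MU_w/MU_z = (2/1)·z/w.
Tangency: set MRS = p_w/p_z = 11/(11/3) = 3.
So (2/1)·z/w = 3, i.e. z = 1.5·w.
Substitute into the budget 11·w + (11/3)·z = 99: 16.5·w = 99, so w* = 6.
Then z* = 1.5·6 = 9.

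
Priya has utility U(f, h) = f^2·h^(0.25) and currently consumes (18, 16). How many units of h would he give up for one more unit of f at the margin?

MU_f = 2·f·h^(0.25) and MU_h = 0.25·f^2·h^(-0.75).
MRS = MU_f/MU_h = (8)·h/f.
At (18, 16): MRS = 64/9.
The indifference curve has slope −64/9 at this bundle.

MRS = 64/9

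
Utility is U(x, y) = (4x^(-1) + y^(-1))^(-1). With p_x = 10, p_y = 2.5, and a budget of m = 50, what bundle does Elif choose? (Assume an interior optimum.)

x* = 4, y* = 4

For CES with ρ = -1, MRS = (4/1)·(y/x)^2.
Tangency: set MRS = p_x/p_y = 10/2.5 = 4.
So (y/x)^2 = 1; taking the square root, y/x = 1, i.e. y = x.
Substitute into the budget 10·x + 2.5·y = 50: 12.5·x = 50, so x* = 4 and y* = 4.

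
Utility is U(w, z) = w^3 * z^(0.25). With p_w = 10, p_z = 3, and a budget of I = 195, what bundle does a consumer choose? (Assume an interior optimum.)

w* = 18, z* = 5

MU_w = 3·w^2·z^(0.25) and MU_z = 0.25·w^3·z^(-0.75).
MRS = MU_w/MU_z = (12)·z/w.
Tangency: set MRS = p_w/p_z = 10/3.
So (12)·z/w = 10/3, i.e. z = (5/18)·w.
Substitute into the budget 10·w + 3·z = 195: (65/6)·w = 195, so w* = 18.
Then z* = (5/18)·18 = 5.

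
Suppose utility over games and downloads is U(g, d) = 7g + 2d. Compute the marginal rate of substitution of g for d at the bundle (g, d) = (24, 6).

MU_g = 7, MU_d = 2, so MRS = 7/2 = 3.5 at every bundle.
At (24, 6): MRS = 3.5.
So at (24, 6) the consumer would give up 3.5 units of d for one more unit of g.

MRS = 3.5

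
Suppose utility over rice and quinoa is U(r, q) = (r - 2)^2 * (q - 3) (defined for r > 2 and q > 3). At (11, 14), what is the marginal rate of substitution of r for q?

MRS = 22/9

MU_r = 2·(r−2)·(q−3), MU_q = (r−2)^2.
MRS = (2/1)·(q−3)/(r−2).
At (11, 14): MRS = 22/9.
So at (11, 14) the consumer would give up 22/9 units of q for one more unit of r.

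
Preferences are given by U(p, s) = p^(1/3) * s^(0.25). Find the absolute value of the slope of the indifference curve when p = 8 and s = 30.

MRS = 5

MU_p = 1/3·p^(-2/3)·s^(0.25) and MU_s = 0.25·p^(1/3)·s^(-0.75).
MRS = MU_p/MU_s = (4/3)·s/p.
At (8, 30): MRS = 5.
That is, one extra unit of p is worth 5 units of s at the margin.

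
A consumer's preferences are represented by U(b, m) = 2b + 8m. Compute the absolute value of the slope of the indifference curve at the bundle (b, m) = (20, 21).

MRS = 0.25

MU_b = 2, MU_m = 8, so MRS = 2/8 = 0.25 at every bundle.
At (20, 21): MRS = 0.25.
That is, one extra unit of b is worth 0.25 units of m at the margin.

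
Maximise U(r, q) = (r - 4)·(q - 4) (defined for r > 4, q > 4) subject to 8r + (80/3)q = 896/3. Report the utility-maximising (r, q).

r* = 14, q* = 7

MU_r = (q−4), MU_q = (r−4).
MRS = (q−4)/(r−4).
Tangency: set MRS = p_r/p_q = 8/(80/3) = 0.3.
So (q − 4)/(r − 4) = 0.3, i.e. (q − 4) = 0.3·(r − 4).
Rewrite the budget in excess-of-subsistence terms: 8·(r − 4) + (80/3)·(q − 4) = 896/3 − 8·4 − (80/3)·4 = 160.
Substituting, 16·(r − 4) = 160, so r − 4 = 10 and r* = 14.
Then q − 4 = 0.3·10 = 3, so q* = 7.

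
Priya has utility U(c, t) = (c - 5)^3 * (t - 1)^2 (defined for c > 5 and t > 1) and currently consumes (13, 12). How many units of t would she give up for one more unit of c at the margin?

MU_c = 3·(c−5)^2·(t−1)^2, MU_t = 2·(c−5)^3·(t−1).
MRS = (3/2)·(t−1)/(c−5).
At (13, 12): MRS = 33/16.
So at (13, 12) the consumer would give up 33/16 units of t for one more unit of c.

MRS = 33/16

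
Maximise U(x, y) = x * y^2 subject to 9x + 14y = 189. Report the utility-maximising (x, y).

x* = 7, y* = 9

MU_x = y^2 and MU_y = 2·x·y.
MRS = MU_x/MU_y = (1/2)·y/x.
Tangency: set MRS = p_x/p_y = 9/14.
So (1/2)·y/x = 9/14, i.e. y = (9/7)·x.
Substitute into the budget 9·x + 14·y = 189: 27·x = 189, so x* = 7.
Then y* = (9/7)·7 = 9.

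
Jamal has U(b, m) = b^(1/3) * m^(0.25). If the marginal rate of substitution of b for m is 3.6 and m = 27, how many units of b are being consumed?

b = 10

MU_b = 1/3·b^(-2/3)·m^(0.25) and MU_m = 0.25·b^(1/3)·m^(-0.75).
MRS = MU_b/MU_m = (4/3)·m/b.
Substitute m = 27: MRS = 36/b. Setting 36/b = 3.6 gives b = 36/3.6 = 10.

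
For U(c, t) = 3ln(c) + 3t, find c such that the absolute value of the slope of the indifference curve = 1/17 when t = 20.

c = 17

MU_c = 3/c, MU_t = 3.
MRS = 3/c ÷ 3.
MRS depends only on c: 1/c = 1/17 ⇒ c = 1/(1/17) = 17.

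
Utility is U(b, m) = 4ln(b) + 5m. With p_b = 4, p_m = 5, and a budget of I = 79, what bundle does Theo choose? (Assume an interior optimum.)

MU_b = 4/b, MU_m = 5.
MRS = 4/b ÷ 5.
Tangency: set MRS = p_b/p_m = 4/5 = 0.8.
MRS depends only on b: 0.8/b = 0.8 ⇒ b* = 0.8/0.8 = 1.
From the budget, 5·m = 79 − 4·1 = 75, so m* = 15.

b* = 1, m* = 15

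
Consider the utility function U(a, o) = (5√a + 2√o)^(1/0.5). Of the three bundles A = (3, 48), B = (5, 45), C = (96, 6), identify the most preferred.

Evaluate utility at each bundle:
U(A) = 507.000.
U(B) = 605.000.
U(C) = 2904.000.
Highest utility is C, so C ≻ B ≻ A.

Bundle C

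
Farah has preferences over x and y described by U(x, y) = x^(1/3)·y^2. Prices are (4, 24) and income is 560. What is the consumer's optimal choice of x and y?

MU_x = 1/3·x^(-2/3)·y^2 and MU_y = 2·x^(1/3)·y.
MRS = MU_x/MU_y = (1/6)·y/x.
Tangency: set MRS = p_x/p_y = 4/24 = 1/6.
So (1/6)·y/x = 1/6, i.e. y = x.
Substitute into the budget 4·x + 24·y = 560: 28·x = 560, so x* = 20.
Then y* = 20.

x* = 20, y* = 20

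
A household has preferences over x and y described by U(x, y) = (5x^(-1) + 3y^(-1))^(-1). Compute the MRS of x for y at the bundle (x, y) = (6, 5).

MRS = 125/108

For CES with ρ = -1, MRS = (5/3)·(y/x)^2.
At (6, 5): MRS = 125/108.
That is, one extra unit of x is worth 125/108 units of y at the margin.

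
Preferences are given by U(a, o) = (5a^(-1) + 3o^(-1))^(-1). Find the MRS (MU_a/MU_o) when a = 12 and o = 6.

For CES with ρ = -1, MRS = (5/3)·(o/a)^2.
At (12, 6): MRS = 5/12.
The indifference curve has slope −5/12 at this bundle.

MRS = 5/12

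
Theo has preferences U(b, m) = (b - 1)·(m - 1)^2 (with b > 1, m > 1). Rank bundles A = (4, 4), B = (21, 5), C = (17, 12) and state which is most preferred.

Evaluate utility at each bundle:
U(A) = 27.
U(B) = 320.
U(C) = 1936.
Highest utility is C, so C ≻ B ≻ A.

Bundle C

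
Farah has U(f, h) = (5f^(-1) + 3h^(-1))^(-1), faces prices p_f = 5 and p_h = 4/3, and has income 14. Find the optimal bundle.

For CES with ρ = -1, MRS = (5/3)·(h/f)^2.
Tangency: set MRS = p_f/p_h = 5/(4/3) = 3.75.
So (h/f)^2 = 2.25; taking the square root, h/f = 1.5, i.e. h = 1.5·f.
Substitute into the budget 5·f + (4/3)·h = 14: 7·f = 14, so f* = 2 and h* = 1.5·2 = 3.

f* = 2, h* = 3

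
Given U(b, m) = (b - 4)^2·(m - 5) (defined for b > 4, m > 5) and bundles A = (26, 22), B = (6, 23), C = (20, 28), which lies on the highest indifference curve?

Evaluate utility at each bundle:
U(A) = 8228.
U(B) = 72.
U(C) = 5888.
Highest utility is A, so A ≻ C ≻ B.

Bundle A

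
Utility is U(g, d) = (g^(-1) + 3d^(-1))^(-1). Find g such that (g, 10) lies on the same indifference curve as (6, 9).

g = 5

U depends on (g, d) only through S = g^(-1) + 3d^(-1), so equal utility means equal S. At (6, 9): S = 0.5.
With d = 10: 3·10^(-1) = 0.3, so g^(-1) = 0.5 − 0.3 = 0.2.
Hence g = 1/0.2 = 5.
Check: U(5, 10) = 2.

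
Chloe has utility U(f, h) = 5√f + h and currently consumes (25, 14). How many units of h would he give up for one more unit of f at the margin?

MRS = 0.5

MU_f = 5/(2√f), MU_h = 1.
MRS = 5/(2√f) ÷ 1.
At (25, 14): MRS = 0.5.
That is, one extra unit of f is worth 0.5 units of h at the margin.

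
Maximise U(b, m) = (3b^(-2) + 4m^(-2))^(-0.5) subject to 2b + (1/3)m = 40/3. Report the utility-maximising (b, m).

For CES with ρ = -2, MRS = (3/4)·(m/b)^3.
Tangency: set MRS = p_b/p_m = 2/(1/3) = 6.
So (m/b)^3 = 8; taking the cube root, m/b = 2, i.e. m = 2·b.
Substitute into the budget 2·b + (1/3)·m = 40/3: (8/3)·b = 40/3, so b* = 5 and m* = 2·5 = 10.

b* = 5, m* = 10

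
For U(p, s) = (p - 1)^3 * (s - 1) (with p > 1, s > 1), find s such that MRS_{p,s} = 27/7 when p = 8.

MU_p = 3·(p−1)^2·(s−1), MU_s = (p−1)^3.
MRS = (3/1)·(s−1)/(p−1).
Substitute p = 8: MRS = (s − 1)/(7/3). Setting this equal to 27/7 gives s − 1 = (27/7)·(7/3) = 9, so s = 10.

s = 10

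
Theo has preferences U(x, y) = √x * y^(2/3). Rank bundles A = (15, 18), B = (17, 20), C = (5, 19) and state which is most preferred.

Evaluate utility at each bundle:
U(A) = 26.601.
U(B) = 30.379.
U(C) = 15.922.
Highest utility is B, so B ≻ A ≻ C.

Bundle B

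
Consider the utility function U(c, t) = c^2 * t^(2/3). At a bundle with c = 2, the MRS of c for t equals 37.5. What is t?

MU_c = 2·c·t^(2/3) and MU_t = 2/3·c^2·t^(-1/3).
MRS = MU_c/MU_t = (3)·t/c.
Substitute c = 2: MRS = t/(2/3). Setting t/(2/3) = 37.5 gives t = 37.5·(2/3) = 25.

t = 25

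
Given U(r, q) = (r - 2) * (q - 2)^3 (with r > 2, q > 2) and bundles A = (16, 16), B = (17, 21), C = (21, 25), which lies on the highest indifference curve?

Evaluate utility at each bundle:
U(A) = 38416.
U(B) = 102885.
U(C) = 231173.
Highest utility is C, so C ≻ B ≻ A.

Bundle C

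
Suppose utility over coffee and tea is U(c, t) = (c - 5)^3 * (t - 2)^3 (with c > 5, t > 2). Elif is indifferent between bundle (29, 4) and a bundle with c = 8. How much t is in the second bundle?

t = 18

U(29, 4) = 110592.
Set U(8, t) = 110592 and solve.
With c = 8: (8 − 5)^3 = 27, so (t − 2)^3 = 110592/27 = 4096.
Taking the cube root (with t > 2): t − 2 = 16, so t = 18.
Check: U(8, 18) = 110592.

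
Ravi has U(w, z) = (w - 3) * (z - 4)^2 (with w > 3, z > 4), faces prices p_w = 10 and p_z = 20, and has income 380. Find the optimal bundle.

MU_w = (z−4)^2, MU_z = 2·(w−3)·(z−4).
MRS = (1/2)·(z−4)/(w−3).
Tangency: set MRS = p_w/p_z = 10/20 = 0.5.
So (1/2)·(z − 4)/(w − 3) = 0.5, i.e. (z − 4) = (w − 3).
Rewrite the budget in excess-of-subsistence terms: 10·(w − 3) + 20·(z − 4) = 380 − 10·3 − 20·4 = 270.
Substituting, 30·(w − 3) = 270, so w − 3 = 9 and w* = 12.
Then z − 4 = 9, so z* = 13.

w* = 12, z* = 13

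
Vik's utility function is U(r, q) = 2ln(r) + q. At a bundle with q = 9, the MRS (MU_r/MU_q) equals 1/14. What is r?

r = 28

MU_r = 2/r, MU_q = 1.
MRS = 2/r ÷ 1.
MRS depends only on r: 2/r = 1/14 ⇒ r = 2/(1/14) = 28.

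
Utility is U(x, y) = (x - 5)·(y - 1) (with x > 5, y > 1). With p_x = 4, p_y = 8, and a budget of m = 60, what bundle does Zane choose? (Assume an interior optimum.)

MU_x = (y−1), MU_y = (x−5).
MRS = (y−1)/(x−5).
Tangency: set MRS = p_x/p_y = 4/8 = 0.5.
So (y − 1)/(x − 5) = 0.5, i.e. (y − 1) = 0.5·(x − 5).
Rewrite the budget in excess-of-subsistence terms: 4·(x − 5) + 8·(y − 1) = 60 − 4·5 − 8·1 = 32.
Substituting, 8·(x − 5) = 32, so x − 5 = 4 and x* = 9.
Then y − 1 = 0.5·4 = 2, so y* = 3.

x* = 9, y* = 3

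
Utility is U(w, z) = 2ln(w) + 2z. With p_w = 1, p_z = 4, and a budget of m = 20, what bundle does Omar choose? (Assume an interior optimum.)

w* = 4, z* = 4

MU_w = 2/w, MU_z = 2.
MRS = 2/w ÷ 2.
Tangency: set MRS = p_w/p_z = 1/4 = 0.25.
MRS depends only on w: 1/w = 0.25 ⇒ w* = 1/0.25 = 4.
From the budget, 4·z = 20 − 1·4 = 16, so z* = 4.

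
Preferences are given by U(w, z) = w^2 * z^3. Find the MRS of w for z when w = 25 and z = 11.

MRS = 22/75

MU_w = 2·w·z^3 and MU_z = 3·w^2·z^2.
MRS = MU_w/MU_z = (2/3)·z/w.
At (25, 11): MRS = 22/75.
So at (25, 11) the consumer would give up 22/75 units of z for one more unit of w.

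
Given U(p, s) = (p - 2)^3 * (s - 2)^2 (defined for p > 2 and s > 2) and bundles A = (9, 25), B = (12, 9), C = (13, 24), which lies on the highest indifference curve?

Evaluate utility at each bundle:
U(A) = 181447.
U(B) = 49000.
U(C) = 644204.
Highest utility is C, so C ≻ A ≻ B.

Bundle C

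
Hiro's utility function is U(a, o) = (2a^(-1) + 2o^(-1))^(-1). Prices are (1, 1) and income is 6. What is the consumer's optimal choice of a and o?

a* = 3, o* = 3

For CES with ρ = -1, MRS = (o/a)^2.
Tangency: set MRS = p_a/p_o = 1/1 = 1.
So (o/a)^2 = 1; taking the square root, o/a = 1, i.e. o = a.
Substitute into the budget 1·a + 1·o = 6: 2·a = 6, so a* = 3 and o* = 3.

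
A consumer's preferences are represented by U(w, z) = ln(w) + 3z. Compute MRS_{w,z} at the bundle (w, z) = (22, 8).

MU_w = 1/w, MU_z = 3.
MRS = 1/w ÷ 3.
At (22, 8): MRS = 1/66.
The indifference curve has slope −1/66 at this bundle.

MRS = 1/66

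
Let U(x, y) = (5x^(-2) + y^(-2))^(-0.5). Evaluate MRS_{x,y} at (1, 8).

For CES with ρ = -2, MRS = (5/1)·(y/x)^3.
At (1, 8): MRS = 2560.
So at (1, 8) the consumer would give up 2560 units of y for one more unit of x.

MRS = 2560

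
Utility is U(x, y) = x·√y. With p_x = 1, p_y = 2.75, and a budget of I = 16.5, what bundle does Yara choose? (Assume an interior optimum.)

x* = 11, y* = 2

MU_x = √y and MU_y = 0.5·x·y^(-0.5).
MRS = MU_x/MU_y = (2)·y/x.
Tangency: set MRS = p_x/p_y = 1/2.75 = 4/11.
So (2)·y/x = 4/11, i.e. y = (2/11)·x.
Substitute into the budget 1·x + 2.75·y = 16.5: 1.5·x = 16.5, so x* = 11.
Then y* = (2/11)·11 = 2.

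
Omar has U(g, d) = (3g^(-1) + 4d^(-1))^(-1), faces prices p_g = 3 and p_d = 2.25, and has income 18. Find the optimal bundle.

g* = 3, d* = 4

For CES with ρ = -1, MRS = (3/4)·(d/g)^2.
Tangency: set MRS = p_g/p_d = 3/2.25 = 4/3.
So (d/g)^2 = 16/9; taking the square root, d/g = 4/3, i.e. d = (4/3)·g.
Substitute into the budget 3·g + 2.25·d = 18: 6·g = 18, so g* = 3 and d* = (4/3)·3 = 4.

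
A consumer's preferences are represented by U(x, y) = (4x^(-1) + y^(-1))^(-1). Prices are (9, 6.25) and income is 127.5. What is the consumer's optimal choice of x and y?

x* = 10, y* = 6

For CES with ρ = -1, MRS = (4/1)·(y/x)^2.
Tangency: set MRS = p_x/p_y = 9/6.25 = 36/25.
So (y/x)^2 = 9/25; taking the square root, y/x = 0.6, i.e. y = 0.6·x.
Substitute into the budget 9·x + 6.25·y = 127.5: 12.75·x = 127.5, so x* = 10 and y* = 0.6·10 = 6.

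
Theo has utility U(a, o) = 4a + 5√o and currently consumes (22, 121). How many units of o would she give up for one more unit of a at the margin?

MRS = 17.6

MU_a = 4, MU_o = 5/(2√o).
MRS = 4 ÷ (5/(2√o)).
At (22, 121): MRS = 17.6.
That is, one extra unit of a is worth 17.6 units of o at the margin.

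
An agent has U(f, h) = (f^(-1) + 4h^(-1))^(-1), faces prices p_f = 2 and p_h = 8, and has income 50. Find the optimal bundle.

f* = 5, h* = 5

For CES with ρ = -1, MRS = (1/4)·(h/f)^2.
Tangency: set MRS = p_f/p_h = 2/8 = 0.25.
So (h/f)^2 = 1; taking the square root, h/f = 1, i.e. h = f.
Substitute into the budget 2·f + 8·h = 50: 10·f = 50, so f* = 5 and h* = 5.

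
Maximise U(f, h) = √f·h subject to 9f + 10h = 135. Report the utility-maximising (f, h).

f* = 5, h* = 9

MU_f = 0.5·f^(-0.5)·h and MU_h = √f.
MRS = MU_f/MU_h = (0.5)·h/f.
Tangency: set MRS = p_f/p_h = 9/10 = 0.9.
So (0.5)·h/f = 0.9, i.e. h = 1.8·f.
Substitute into the budget 9·f + 10·h = 135: 27·f = 135, so f* = 5.
Then h* = 1.8·5 = 9.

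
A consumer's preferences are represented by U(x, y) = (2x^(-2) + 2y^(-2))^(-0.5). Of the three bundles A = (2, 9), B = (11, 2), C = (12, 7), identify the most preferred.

Bundle C

Evaluate utility at each bundle:
U(A) = 1.381.
U(B) = 1.391.
U(C) = 4.275.
Highest utility is C, so C ≻ B ≻ A.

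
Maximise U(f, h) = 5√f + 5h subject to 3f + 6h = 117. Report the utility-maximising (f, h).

MU_f = 5/(2√f), MU_h = 5.
MRS = 5/(2√f) ÷ 5.
Tangency: set MRS = p_f/p_h = 3/6 = 0.5.
MRS depends only on f: 0.5/√f = 0.5 ⇒ √f = 0.5/0.5 = 1 ⇒ f* = 1.
From the budget, 6·h = 117 − 3·1 = 114, so h* = 19.

f* = 1, h* = 19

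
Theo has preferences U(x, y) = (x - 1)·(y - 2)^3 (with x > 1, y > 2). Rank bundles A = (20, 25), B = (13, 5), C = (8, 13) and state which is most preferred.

Bundle A

Evaluate utility at each bundle:
U(A) = 231173.
U(B) = 324.
U(C) = 9317.
Highest utility is A, so A ≻ C ≻ B.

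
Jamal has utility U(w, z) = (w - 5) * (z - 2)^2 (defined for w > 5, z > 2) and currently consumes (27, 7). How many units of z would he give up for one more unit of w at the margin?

MRS = 5/44

MU_w = (z−2)^2, MU_z = 2·(w−5)·(z−2).
MRS = (1/2)·(z−2)/(w−5).
At (27, 7): MRS = 5/44.
So at (27, 7) the consumer would give up 5/44 units of z for one more unit of w.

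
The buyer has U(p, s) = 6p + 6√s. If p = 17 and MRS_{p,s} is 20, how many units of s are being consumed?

MU_p = 6, MU_s = 6/(2√s).
MRS = 6 ÷ (6/(2√s)).
MRS depends only on s: 2·√s = 20 ⇒ √s = 20/2 = 10 ⇒ s = 100.

s = 100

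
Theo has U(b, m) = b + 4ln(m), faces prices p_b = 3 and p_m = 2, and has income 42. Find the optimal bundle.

b* = 10, m* = 6

MU_b = 1, MU_m = 4/m.
MRS = 1 ÷ (4/m).
Tangency: set MRS = p_b/p_m = 3/2 = 1.5.
MRS depends only on m: 0.25·m = 1.5 ⇒ m* = 1.5/0.25 = 6.
From the budget, 3·b = 42 − 2·6 = 30, so b* = 10.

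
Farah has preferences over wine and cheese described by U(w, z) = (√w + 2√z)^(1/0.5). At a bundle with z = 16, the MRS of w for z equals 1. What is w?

For CES with ρ = 0.5, MRS = (1/2)·√(z/w).
Setting (1/2)·√(16/w) = 1 gives √(16/w) = 2, so 16/w = 4 and w = 4.

w = 4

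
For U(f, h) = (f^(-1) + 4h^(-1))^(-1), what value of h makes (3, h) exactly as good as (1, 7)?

U depends on (f, h) only through S = f^(-1) + 4h^(-1), so equal utility means equal S. At (1, 7): S = 11/7.
With f = 3: 3^(-1) = 1/3, so 4h^(-1) = 11/7 − 1/3 = 26/21, i.e. h^(-1) = 13/42.
Hence h = 1/(13/42) = 42/13.
Check: U(3, 42/13) = 0.6364.

h = 42/13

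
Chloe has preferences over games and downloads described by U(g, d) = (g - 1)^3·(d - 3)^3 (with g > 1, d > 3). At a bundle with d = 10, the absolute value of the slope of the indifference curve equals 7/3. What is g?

MU_g = 3·(g−1)^2·(d−3)^3, MU_d = 3·(g−1)^3·(d−3)^2.
MRS = (d−3)/(g−1).
Substitute d = 10: MRS = 7/(g − 1). Setting this equal to 7/3 gives g − 1 = 7/(7/3) = 3, so g = 4.

g = 4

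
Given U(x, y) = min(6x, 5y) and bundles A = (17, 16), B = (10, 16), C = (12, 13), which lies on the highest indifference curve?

Evaluate utility at each bundle:
U(A) = 80.
U(B) = 60.
U(C) = 65.
Highest utility is A, so A ≻ C ≻ B.

Bundle A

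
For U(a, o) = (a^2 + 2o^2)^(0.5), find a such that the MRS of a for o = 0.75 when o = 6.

a = 9

For CES with ρ = 2, MRS = (1/2)·(o/a)^(-1).
Setting (1/2)·(6/a)^(-1) = 0.75 gives (6/a)^(-1) = 1.5, so 6/a = 2/3 and a = 9.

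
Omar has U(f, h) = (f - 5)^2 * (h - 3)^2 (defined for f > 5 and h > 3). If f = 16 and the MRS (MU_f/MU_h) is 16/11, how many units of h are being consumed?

MU_f = 2·(f−5)·(h−3)^2, MU_h = 2·(f−5)^2·(h−3).
MRS = (h−3)/(f−5).
Substitute f = 16: MRS = (h − 3)/11. Setting this equal to 16/11 gives h − 3 = (16/11)·11 = 16, so h = 19.

h = 19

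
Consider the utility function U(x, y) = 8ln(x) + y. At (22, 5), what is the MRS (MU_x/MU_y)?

MRS = 4/11

MU_x = 8/x, MU_y = 1.
MRS = 8/x ÷ 1.
At (22, 5): MRS = 4/11.
The indifference curve has slope −4/11 at this bundle.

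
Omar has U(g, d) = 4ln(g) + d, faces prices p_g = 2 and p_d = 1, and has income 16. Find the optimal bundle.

MU_g = 4/g, MU_d = 1.
MRS = 4/g ÷ 1.
Tangency: set MRS = p_g/p_d = 2/1 = 2.
MRS depends only on g: 4/g = 2 ⇒ g* = 4/2 = 2.
From the budget, 1·d = 16 − 2·2 = 12, so d* = 12.

g* = 2, d* = 12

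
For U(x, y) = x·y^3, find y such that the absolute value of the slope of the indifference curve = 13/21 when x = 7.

MU_x = y^3 and MU_y = 3·x·y^2.
MRS = MU_x/MU_y = (1/3)·y/x.
Substitute x = 7: MRS = y/21. Setting y/21 = 13/21 gives y = (13/21)·21 = 13.

y = 13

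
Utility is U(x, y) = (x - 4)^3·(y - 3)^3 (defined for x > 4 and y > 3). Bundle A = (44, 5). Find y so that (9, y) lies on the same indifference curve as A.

y = 19

U(44, 5) = 512000.
Set U(9, y) = 512000 and solve.
With x = 9: (9 − 4)^3 = 125, so (y − 3)^3 = 512000/125 = 4096.
Taking the cube root (with y > 3): y − 3 = 16, so y = 19.
Check: U(9, 19) = 512000.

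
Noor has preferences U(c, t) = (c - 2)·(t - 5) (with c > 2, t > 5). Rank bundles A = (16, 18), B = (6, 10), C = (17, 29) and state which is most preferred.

Evaluate utility at each bundle:
U(A) = 182.
U(B) = 20.
U(C) = 360.
Highest utility is C, so C ≻ A ≻ B.

Bundle C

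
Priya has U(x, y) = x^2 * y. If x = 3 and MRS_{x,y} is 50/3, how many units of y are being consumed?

MU_x = 2·x·y and MU_y = x^2.
MRS = MU_x/MU_y = (2/1)·y/x.
Substitute x = 3: MRS = y/1.5. Setting y/1.5 = 50/3 gives y = (50/3)·1.5 = 25.

y = 25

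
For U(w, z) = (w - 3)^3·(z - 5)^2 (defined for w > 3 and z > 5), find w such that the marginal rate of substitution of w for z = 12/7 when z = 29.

MU_w = 3·(w−3)^2·(z−5)^2, MU_z = 2·(w−3)^3·(z−5).
MRS = (3/2)·(z−5)/(w−3).
Substitute z = 29: MRS = 36/(w − 3). Setting this equal to 12/7 gives w − 3 = 36/(12/7) = 21, so w = 24.

w = 24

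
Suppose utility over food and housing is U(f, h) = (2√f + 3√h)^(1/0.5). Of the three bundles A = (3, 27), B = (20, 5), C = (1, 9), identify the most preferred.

Evaluate utility at each bundle:
U(A) = 363.000.
U(B) = 245.000.
U(C) = 121.000.
Highest utility is A, so A ≻ B ≻ C.

Bundle A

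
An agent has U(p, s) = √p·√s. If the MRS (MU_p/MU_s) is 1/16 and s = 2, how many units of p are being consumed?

p = 32

MU_p = 0.5·p^(-0.5)·√s and MU_s = 0.5·√p·s^(-0.5).
MRS = MU_p/MU_s = s/p.
Substitute s = 2: MRS = 2/p. Setting 2/p = 1/16 gives p = 2/(1/16) = 32.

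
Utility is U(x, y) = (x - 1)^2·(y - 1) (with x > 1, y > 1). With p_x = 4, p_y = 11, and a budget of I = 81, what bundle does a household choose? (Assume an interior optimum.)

x* = 12, y* = 3

MU_x = 2·(x−1)·(y−1), MU_y = (x−1)^2.
MRS = (2/1)·(y−1)/(x−1).
Tangency: set MRS = p_x/p_y = 4/11.
So (2/1)·(y − 1)/(x − 1) = 4/11, i.e. (y − 1) = (2/11)·(x − 1).
Rewrite the budget in excess-of-subsistence terms: 4·(x − 1) + 11·(y − 1) = 81 − 4·1 − 11·1 = 66.
Substituting, 6·(x − 1) = 66, so x − 1 = 11 and x* = 12.
Then y − 1 = (2/11)·11 = 2, so y* = 3.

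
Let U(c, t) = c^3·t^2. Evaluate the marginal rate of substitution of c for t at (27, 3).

MU_c = 3·c^2·t^2 and MU_t = 2·c^3·t.
MRS = MU_c/MU_t = (3/2)·t/c.
At (27, 3): MRS = 1/6.
That is, one extra unit of c is worth 1/6 units of t at the margin.

MRS = 1/6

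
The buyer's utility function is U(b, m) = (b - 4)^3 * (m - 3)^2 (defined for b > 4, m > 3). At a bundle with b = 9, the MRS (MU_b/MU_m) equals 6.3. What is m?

m = 24

MU_b = 3·(b−4)^2·(m−3)^2, MU_m = 2·(b−4)^3·(m−3).
MRS = (3/2)·(m−3)/(b−4).
Substitute b = 9: MRS = (m − 3)/(10/3). Setting this equal to 6.3 gives m − 3 = 6.3·(10/3) = 21, so m = 24.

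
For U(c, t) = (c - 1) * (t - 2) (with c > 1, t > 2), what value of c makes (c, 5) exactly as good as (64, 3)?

U(64, 3) = 63.
Set U(c, 5) = 63 and solve.
With t = 5: (5 − 2) = 3, so (c − 1) = 63/3 = 21.
So c = 1 + 21 = 22.
Check: U(22, 5) = 63.

c = 22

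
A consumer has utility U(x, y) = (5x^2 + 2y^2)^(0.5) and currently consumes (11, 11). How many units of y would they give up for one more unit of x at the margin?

For CES with ρ = 2, MRS = (5/2)·(y/x)^(-1).
At (11, 11): MRS = 2.5.
The indifference curve has slope −2.5 at this bundle.

MRS = 2.5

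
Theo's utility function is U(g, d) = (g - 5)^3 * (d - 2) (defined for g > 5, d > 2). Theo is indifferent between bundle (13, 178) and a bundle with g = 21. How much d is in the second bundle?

U(13, 178) = 90112.
Set U(21, d) = 90112 and solve.
With g = 21: (21 − 5)^3 = 4096, so (d − 2) = 90112/4096 = 22.
So d = 2 + 22 = 24.
Check: U(21, 24) = 90112.

d = 24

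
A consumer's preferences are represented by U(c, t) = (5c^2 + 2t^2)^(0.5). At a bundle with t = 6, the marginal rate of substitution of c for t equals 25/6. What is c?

c = 10

For CES with ρ = 2, MRS = (5/2)·(t/c)^(-1).
Setting (5/2)·(6/c)^(-1) = 25/6 gives (6/c)^(-1) = 5/3, so 6/c = 0.6 and c = 10.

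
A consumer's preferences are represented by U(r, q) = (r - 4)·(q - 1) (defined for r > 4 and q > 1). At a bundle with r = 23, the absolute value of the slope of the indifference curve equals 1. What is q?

q = 20

MU_r = (q−1), MU_q = (r−4).
MRS = (q−1)/(r−4).
Substitute r = 23: MRS = (q − 1)/19. Setting this equal to 1 gives q − 1 = 1·19 = 19, so q = 20.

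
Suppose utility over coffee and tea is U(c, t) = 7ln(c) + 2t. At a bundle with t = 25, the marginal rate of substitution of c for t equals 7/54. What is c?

MU_c = 7/c, MU_t = 2.
MRS = 7/c ÷ 2.
MRS depends only on c: 3.5/c = 7/54 ⇒ c = 3.5/(7/54) = 27.

c = 27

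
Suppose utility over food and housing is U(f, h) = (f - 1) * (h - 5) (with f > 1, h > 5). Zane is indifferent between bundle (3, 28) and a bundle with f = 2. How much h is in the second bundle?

U(3, 28) = 46.
Set U(2, h) = 46 and solve.
With f = 2: (2 − 1) = 1, so (h − 5) = 46/1 = 46.
So h = 5 + 46 = 51.
Check: U(2, 51) = 46.

h = 51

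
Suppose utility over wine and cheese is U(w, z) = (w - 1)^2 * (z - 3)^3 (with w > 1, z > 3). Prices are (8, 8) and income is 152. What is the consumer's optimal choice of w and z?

w* = 7, z* = 12

MU_w = 2·(w−1)·(z−3)^3, MU_z = 3·(w−1)^2·(z−3)^2.
MRS = (2/3)·(z−3)/(w−1).
Tangency: set MRS = p_w/p_z = 8/8 = 1.
So (2/3)·(z − 3)/(w − 1) = 1, i.e. (z − 3) = 1.5·(w − 1).
Rewrite the budget in excess-of-subsistence terms: 8·(w − 1) + 8·(z − 3) = 152 − 8·1 − 8·3 = 120.
Substituting, 20·(w − 1) = 120, so w − 1 = 6 and w* = 7.
Then z − 3 = 1.5·6 = 9, so z* = 12.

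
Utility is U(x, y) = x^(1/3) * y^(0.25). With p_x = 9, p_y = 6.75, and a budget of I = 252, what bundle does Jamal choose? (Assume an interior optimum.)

x* = 16, y* = 16

MU_x = 1/3·x^(-2/3)·y^(0.25) and MU_y = 0.25·x^(1/3)·y^(-0.75).
MRS = MU_x/MU_y = (4/3)·y/x.
Tangency: set MRS = p_x/p_y = 9/6.75 = 4/3.
So (4/3)·y/x = 4/3, i.e. y = x.
Substitute into the budget 9·x + 6.75·y = 252: 15.75·x = 252, so x* = 16.
Then y* = 16.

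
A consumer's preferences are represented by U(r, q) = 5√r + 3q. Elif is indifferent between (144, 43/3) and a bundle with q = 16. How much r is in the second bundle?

U(144, 43/3) = 103.
Set U(r, 16) = 103 and solve.
With q = 16: 5√r = 103 − 3·16 = 55, so √r = 11 and r = 121.
Check: U(121, 16) = 103.

r = 121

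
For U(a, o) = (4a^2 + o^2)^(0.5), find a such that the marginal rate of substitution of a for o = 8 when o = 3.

For CES with ρ = 2, MRS = (4/1)·(o/a)^(-1).
Setting (4/1)·(3/a)^(-1) = 8 gives (3/a)^(-1) = 2, so 3/a = 0.5 and a = 6.

a = 6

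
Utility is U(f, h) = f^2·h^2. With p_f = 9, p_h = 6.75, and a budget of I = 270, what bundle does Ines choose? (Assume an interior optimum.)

f* = 15, h* = 20

MU_f = 2·f·h^2 and MU_h = 2·f^2·h.
MRS = MU_f/MU_h = h/f.
Tangency: set MRS = p_f/p_h = 9/6.75 = 4/3.
So h/f = 4/3, i.e. h = (4/3)·f.
Substitute into the budget 9·f + 6.75·h = 270: 18·f = 270, so f* = 15.
Then h* = (4/3)·15 = 20.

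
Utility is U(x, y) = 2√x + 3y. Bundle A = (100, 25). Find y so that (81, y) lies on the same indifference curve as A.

U(100, 25) = 95.
Set U(81, y) = 95 and solve.
With x = 81: √81 = 9, so 3y = 95 − 2·9 = 77 and y = 77/3.
Check: U(81, 77/3) = 95.

y = 77/3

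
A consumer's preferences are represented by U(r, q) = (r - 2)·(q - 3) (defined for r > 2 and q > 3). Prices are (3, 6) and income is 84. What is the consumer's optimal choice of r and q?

MU_r = (q−3), MU_q = (r−2).
MRS = (q−3)/(r−2).
Tangency: set MRS = p_r/p_q = 3/6 = 0.5.
So (q − 3)/(r − 2) = 0.5, i.e. (q − 3) = 0.5·(r − 2).
Rewrite the budget in excess-of-subsistence terms: 3·(r − 2) + 6·(q − 3) = 84 − 3·2 − 6·3 = 60.
Substituting, 6·(r − 2) = 60, so r − 2 = 10 and r* = 12.
Then q − 3 = 0.5·10 = 5, so q* = 8.

r* = 12, q* = 8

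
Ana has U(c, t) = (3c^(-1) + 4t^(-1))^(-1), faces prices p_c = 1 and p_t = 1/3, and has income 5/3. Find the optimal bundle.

For CES with ρ = -1, MRS = (3/4)·(t/c)^2.
Tangency: set MRS = p_c/p_t = 1/(1/3) = 3.
So (t/c)^2 = 4; taking the square root, t/c = 2, i.e. t = 2·c.
Substitute into the budget 1·c + (1/3)·t = 5/3: (5/3)·c = 5/3, so c* = 1 and t* = 2·1 = 2.

c* = 1, t* = 2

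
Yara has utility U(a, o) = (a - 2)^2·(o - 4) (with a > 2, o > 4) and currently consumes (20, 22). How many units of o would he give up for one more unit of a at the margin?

MU_a = 2·(a−2)·(o−4), MU_o = (a−2)^2.
MRS = (2/1)·(o−4)/(a−2).
At (20, 22): MRS = 2.
That is, one extra unit of a is worth 2 units of o at the margin.

MRS = 2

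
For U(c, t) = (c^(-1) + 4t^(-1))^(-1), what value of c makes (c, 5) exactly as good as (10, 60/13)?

U depends on (c, t) only through S = c^(-1) + 4t^(-1), so equal utility means equal S. At (10, 60/13): S = 29/30.
With t = 5: 4·5^(-1) = 0.8, so c^(-1) = 29/30 − 0.8 = 1/6.
Hence c = 1/(1/6) = 6.
Check: U(6, 5) = 1.0345.

c = 6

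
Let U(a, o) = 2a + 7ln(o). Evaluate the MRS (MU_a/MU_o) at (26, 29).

MU_a = 2, MU_o = 7/o.
MRS = 2 ÷ (7/o).
At (26, 29): MRS = 58/7.
The indifference curve has slope −58/7 at this bundle.

MRS = 58/7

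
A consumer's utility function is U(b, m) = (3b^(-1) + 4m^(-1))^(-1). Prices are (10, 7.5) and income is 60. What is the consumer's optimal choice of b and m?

b* = 3, m* = 4

For CES with ρ = -1, MRS = (3/4)·(m/b)^2.
Tangency: set MRS = p_b/p_m = 10/7.5 = 4/3.
So (m/b)^2 = 16/9; taking the square root, m/b = 4/3, i.e. m = (4/3)·b.
Substitute into the budget 10·b + 7.5·m = 60: 20·b = 60, so b* = 3 and m* = (4/3)·3 = 4.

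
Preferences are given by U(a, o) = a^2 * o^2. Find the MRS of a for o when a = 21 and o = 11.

MRS = 11/21

MU_a = 2·a·o^2 and MU_o = 2·a^2·o.
MRS = MU_a/MU_o = o/a.
At (21, 11): MRS = 11/21.
That is, one extra unit of a is worth 11/21 units of o at the margin.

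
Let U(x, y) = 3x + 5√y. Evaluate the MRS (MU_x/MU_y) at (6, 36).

MRS = 7.2

MU_x = 3, MU_y = 5/(2√y).
MRS = 3 ÷ (5/(2√y)).
At (6, 36): MRS = 7.2.
That is, one extra unit of x is worth 7.2 units of y at the margin.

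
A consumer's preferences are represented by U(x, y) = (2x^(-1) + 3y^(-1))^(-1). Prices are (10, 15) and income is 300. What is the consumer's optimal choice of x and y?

For CES with ρ = -1, MRS = (2/3)·(y/x)^2.
Tangency: set MRS = p_x/p_y = 10/15 = 2/3.
So (y/x)^2 = 1; taking the square root, y/x = 1, i.e. y = x.
Substitute into the budget 10·x + 15·y = 300: 25·x = 300, so x* = 12 and y* = 12.

x* = 12, y* = 12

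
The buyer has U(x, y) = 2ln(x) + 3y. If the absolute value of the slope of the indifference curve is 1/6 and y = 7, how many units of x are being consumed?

MU_x = 2/x, MU_y = 3.
MRS = 2/x ÷ 3.
MRS depends only on x: (2/3)/x = 1/6 ⇒ x = (2/3)/(1/6) = 4.

x = 4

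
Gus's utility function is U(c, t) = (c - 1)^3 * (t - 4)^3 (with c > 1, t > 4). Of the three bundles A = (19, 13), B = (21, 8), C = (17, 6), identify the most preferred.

Bundle A

Evaluate utility at each bundle:
U(A) = 4251528.
U(B) = 512000.
U(C) = 32768.
Highest utility is A, so A ≻ B ≻ C.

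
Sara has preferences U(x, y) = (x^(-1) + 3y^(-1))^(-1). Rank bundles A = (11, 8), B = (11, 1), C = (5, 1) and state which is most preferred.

Bundle A

Evaluate utility at each bundle:
U(A) = 2.146.
U(B) = 0.324.
U(C) = 0.312.
Highest utility is A, so A ≻ B ≻ C.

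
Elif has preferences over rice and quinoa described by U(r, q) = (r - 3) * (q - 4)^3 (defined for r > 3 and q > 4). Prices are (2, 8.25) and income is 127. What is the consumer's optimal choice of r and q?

MU_r = (q−4)^3, MU_q = 3·(r−3)·(q−4)^2.
MRS = (1/3)·(q−4)/(r−3).
Tangency: set MRS = p_r/p_q = 2/8.25 = 8/33.
So (1/3)·(q − 4)/(r − 3) = 8/33, i.e. (q − 4) = (8/11)·(r − 3).
Rewrite the budget in excess-of-subsistence terms: 2·(r − 3) + 8.25·(q − 4) = 127 − 2·3 − 8.25·4 = 88.
Substituting, 8·(r − 3) = 88, so r − 3 = 11 and r* = 14.
Then q − 4 = (8/11)·11 = 8, so q* = 12.

r* = 14, q* = 12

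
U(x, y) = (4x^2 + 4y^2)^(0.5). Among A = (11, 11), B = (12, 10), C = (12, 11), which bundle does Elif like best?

Bundle C

Evaluate utility at each bundle:
U(A) = 31.113.
U(B) = 31.241.
U(C) = 32.558.
Highest utility is C, so C ≻ B ≻ A.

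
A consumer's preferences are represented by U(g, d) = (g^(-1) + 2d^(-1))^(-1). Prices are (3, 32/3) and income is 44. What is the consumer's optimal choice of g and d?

For CES with ρ = -1, MRS = (1/2)·(d/g)^2.
Tangency: set MRS = p_g/p_d = 3/(32/3) = 9/32.
So (d/g)^2 = 9/16; taking the square root, d/g = 0.75, i.e. d = 0.75·g.
Substitute into the budget 3·g + (32/3)·d = 44: 11·g = 44, so g* = 4 and d* = 0.75·4 = 3.

g* = 4, d* = 3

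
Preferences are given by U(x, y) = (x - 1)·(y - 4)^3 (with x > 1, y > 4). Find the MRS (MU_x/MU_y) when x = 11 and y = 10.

MU_x = (y−4)^3, MU_y = 3·(x−1)·(y−4)^2.
MRS = (1/3)·(y−4)/(x−1).
At (11, 10): MRS = 0.2.
So at (11, 10) the consumer would give up 0.2 units of y for one more unit of x.

MRS = 0.2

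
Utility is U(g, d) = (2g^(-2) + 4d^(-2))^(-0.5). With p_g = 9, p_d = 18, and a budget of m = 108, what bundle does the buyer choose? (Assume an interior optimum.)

For CES with ρ = -2, MRS = (2/4)·(d/g)^3.
Tangency: set MRS = p_g/p_d = 9/18 = 0.5.
So (d/g)^3 = 1; taking the cube root, d/g = 1, i.e. d = g.
Substitute into the budget 9·g + 18·d = 108: 27·g = 108, so g* = 4 and d* = 4.

g* = 4, d* = 4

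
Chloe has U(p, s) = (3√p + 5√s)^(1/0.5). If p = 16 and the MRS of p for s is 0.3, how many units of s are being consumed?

For CES with ρ = 0.5, MRS = (3/5)·√(s/p).
Setting (3/5)·√(s/16) = 0.3 gives √(s/16) = 0.5, so s/16 = 0.25 and s = 4.

s = 4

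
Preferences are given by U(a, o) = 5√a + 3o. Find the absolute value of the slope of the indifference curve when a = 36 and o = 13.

MU_a = 5/(2√a), MU_o = 3.
MRS = 5/(2√a) ÷ 3.
At (36, 13): MRS = 5/36.
That is, one extra unit of a is worth 5/36 units of o at the margin.

MRS = 5/36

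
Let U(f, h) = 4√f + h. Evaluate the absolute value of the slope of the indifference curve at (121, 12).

MRS = 2/11

MU_f = 4/(2√f), MU_h = 1.
MRS = 4/(2√f) ÷ 1.
At (121, 12): MRS = 2/11.
The indifference curve has slope −2/11 at this bundle.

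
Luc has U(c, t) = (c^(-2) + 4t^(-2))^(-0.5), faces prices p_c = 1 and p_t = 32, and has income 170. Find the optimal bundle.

c* = 10, t* = 5

For CES with ρ = -2, MRS = (1/4)·(t/c)^3.
Tangency: set MRS = p_c/p_t = 1/32.
So (t/c)^3 = 0.125; taking the cube root, t/c = 0.5, i.e. t = 0.5·c.
Substitute into the budget 1·c + 32·t = 170: 17·c = 170, so c* = 10 and t* = 0.5·10 = 5.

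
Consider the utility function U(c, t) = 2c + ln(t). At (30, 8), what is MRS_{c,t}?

MRS = 16

MU_c = 2, MU_t = 1/t.
MRS = 2 ÷ (1/t).
At (30, 8): MRS = 16.
So at (30, 8) the consumer would give up 16 units of t for one more unit of c.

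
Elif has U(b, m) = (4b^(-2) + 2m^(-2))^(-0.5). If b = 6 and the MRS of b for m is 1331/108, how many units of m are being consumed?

For CES with ρ = -2, MRS = (4/2)·(m/b)^3.
Setting (4/2)·(m/6)^3 = 1331/108 gives (m/6)^3 = 1331/216, so m/6 = 11/6 and m = 11.

m = 11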